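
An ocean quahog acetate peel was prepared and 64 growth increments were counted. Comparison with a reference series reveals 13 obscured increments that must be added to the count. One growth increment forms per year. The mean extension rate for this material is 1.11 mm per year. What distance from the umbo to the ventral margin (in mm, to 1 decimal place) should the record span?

Correcting the raw count gives 64 + 13 = 77 true growth increments.
77 years at 1.11 mm/year gives 1.11 × 77 = 85.5 mm.

85.5 mm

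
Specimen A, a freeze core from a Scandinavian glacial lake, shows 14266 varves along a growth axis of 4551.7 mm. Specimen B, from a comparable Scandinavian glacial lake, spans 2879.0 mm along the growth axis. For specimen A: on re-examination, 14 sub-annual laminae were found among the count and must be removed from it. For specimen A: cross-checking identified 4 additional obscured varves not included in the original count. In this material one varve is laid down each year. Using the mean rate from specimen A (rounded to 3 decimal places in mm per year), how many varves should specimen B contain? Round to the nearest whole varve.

9025 varves

Specimen A: after corrections the count is 14266 − 14 + 4 = 14256 varves.
A: Extension rate ≈ 4551.7 / 14256 = 0.319 mm/year.
Specimen B: 2879.0 mm / 0.319 mm per year = 9025.08 years ≈ 9025 varves.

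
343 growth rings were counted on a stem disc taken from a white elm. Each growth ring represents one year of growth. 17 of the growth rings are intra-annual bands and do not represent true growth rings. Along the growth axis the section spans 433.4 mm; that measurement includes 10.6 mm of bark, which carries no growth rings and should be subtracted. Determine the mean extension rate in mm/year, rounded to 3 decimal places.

1.297 mm/year

After corrections the count is 343 − 17 = 326 growth rings.
The growth record spans 433.4 − 10.6 = 422.8 mm.
422.8 mm over 326 years gives 422.8 / 326 ≈ 1.297 mm/year.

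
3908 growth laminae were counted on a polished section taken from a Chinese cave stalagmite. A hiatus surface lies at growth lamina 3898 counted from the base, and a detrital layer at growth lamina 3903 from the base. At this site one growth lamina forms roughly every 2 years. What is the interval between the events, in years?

Separation: 3903 − 3898 = 5 growth laminae.
At 2 years per growth lamina, 5 × 2 = 10 years.

10 years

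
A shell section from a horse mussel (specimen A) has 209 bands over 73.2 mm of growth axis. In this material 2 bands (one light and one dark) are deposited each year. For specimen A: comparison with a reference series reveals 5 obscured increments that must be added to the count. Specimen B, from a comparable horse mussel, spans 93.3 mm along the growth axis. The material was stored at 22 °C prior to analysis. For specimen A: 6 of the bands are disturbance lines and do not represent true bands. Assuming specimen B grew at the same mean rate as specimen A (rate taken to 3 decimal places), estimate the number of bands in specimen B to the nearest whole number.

Specimen A: adjusted count: 209 − 6 + 5 = 208 bands.
Specimen A: with 2 bands per year, 208 / 2 = 104 years.
A: 73.2 mm over 104 years gives 73.2 / 104 ≈ 0.704 mm per year.
For B, 93.3 / 0.704 = 132.53 years; at 2 bands per year that is 132.53 × 2 ≈ 265 bands.

265 bands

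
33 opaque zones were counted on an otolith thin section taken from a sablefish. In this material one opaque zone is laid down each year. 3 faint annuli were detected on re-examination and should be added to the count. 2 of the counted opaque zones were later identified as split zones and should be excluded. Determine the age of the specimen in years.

True opaque zone count = 33 − 2 + 3 = 34.
One opaque zone per year makes the duration 34 years.

34 yr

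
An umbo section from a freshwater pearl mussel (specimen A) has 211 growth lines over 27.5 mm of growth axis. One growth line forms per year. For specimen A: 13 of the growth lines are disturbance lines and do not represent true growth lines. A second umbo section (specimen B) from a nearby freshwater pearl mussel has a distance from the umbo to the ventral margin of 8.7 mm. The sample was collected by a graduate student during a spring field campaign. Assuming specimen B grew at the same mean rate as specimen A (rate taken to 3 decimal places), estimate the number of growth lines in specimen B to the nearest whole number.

Specimen A: after corrections the count is 211 − 13 = 198 growth lines.
A: Mean rate = 27.5 mm / 198 years ≈ 0.139 mm per year.
For B, 8.7 / 0.139 = 62.59 years ≈ 63 growth lines.

63 growth lines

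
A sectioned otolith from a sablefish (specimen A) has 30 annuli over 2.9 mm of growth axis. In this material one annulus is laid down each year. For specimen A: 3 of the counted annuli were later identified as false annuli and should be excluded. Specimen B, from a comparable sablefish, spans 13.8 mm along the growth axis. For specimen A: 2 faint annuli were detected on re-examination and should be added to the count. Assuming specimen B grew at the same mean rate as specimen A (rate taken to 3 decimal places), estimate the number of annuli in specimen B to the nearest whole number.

138 annuli

Specimen A: true annulus count = 30 − 3 + 2 = 29.
A: Mean rate = 2.9 mm / 29 years ≈ 0.100 mm/yr.
Specimen B: 13.8 mm / 0.100 mm per year = 138.00 years ≈ 138 annuli.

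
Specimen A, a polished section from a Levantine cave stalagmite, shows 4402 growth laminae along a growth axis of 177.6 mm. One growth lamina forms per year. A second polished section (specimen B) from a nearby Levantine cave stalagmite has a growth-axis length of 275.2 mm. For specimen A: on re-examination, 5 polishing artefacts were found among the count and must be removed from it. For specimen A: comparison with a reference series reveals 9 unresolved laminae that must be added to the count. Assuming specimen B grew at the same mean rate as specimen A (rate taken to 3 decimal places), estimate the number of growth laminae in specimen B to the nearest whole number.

6880 growth laminae

Specimen A: correcting the raw count gives 4402 − 5 + 9 = 4406 true growth laminae.
A: Mean rate = 177.6 mm / 4406 years ≈ 0.040 mm/yr.
For B, 275.2 / 0.040 = 6880.00 years ≈ 6880 growth laminae.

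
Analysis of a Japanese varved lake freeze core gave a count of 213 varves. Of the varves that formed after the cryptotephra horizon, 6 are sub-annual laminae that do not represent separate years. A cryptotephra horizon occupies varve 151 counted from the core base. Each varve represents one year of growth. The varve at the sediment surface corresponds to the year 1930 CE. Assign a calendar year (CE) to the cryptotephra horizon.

1874 CE

213 − 151 = 62 varves lie beyond the cryptotephra horizon toward the sediment surface.
62 − 6 false = 56 true varves after the cryptotephra horizon.
1930 − 56 = 1874 CE.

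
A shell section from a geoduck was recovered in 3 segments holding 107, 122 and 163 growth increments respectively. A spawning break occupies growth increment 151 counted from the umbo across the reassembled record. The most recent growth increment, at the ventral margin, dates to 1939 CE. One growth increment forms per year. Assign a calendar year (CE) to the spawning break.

Total growth increments = 107 + 122 + 163 = 392.
The spawning break sits at growth increment 151 from the umbo, so 392 − 151 = 241 growth increments formed after it.
1939 − 241 = 1698 CE.

1698 CE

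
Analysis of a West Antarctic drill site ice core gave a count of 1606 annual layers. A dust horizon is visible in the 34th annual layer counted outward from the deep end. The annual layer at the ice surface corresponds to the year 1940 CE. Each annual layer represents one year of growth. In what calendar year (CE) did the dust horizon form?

368 CE

1606 − 34 = 1572 annual layers lie beyond the dust horizon toward the ice surface.
Counting back 1572 years from 1940 CE places the dust horizon in 1940 − 1572 = 368 CE.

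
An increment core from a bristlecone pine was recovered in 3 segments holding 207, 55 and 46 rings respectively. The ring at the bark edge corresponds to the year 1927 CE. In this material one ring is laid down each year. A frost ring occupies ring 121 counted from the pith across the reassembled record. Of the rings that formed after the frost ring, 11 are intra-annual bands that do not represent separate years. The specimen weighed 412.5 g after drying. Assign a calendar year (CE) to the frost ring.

1751 CE

Total rings = 207 + 55 + 46 = 308.
Between ring 121 and the bark edge there are 308 − 121 = 187 rings.
Removing the 11 false rings leaves 187 − 11 = 176 true rings beyond the frost ring.
1927 − 176 = 1751 CE.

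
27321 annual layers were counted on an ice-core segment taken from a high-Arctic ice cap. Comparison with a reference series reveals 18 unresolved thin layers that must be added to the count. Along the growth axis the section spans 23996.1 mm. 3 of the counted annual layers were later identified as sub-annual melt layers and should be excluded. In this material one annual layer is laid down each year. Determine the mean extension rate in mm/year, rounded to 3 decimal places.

After corrections the count is 27321 − 3 + 18 = 27336 annual layers.
Extension rate ≈ 23996.1 / 27336 = 0.878 mm/year.

0.878 mm/year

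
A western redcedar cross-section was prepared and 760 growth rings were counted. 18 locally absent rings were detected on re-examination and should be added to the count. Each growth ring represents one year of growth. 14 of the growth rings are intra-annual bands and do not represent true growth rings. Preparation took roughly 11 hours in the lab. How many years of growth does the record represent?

764 years

After corrections the count is 760 − 14 + 18 = 764 growth rings.
With a one-to-one growth ring periodicity this is 764 years.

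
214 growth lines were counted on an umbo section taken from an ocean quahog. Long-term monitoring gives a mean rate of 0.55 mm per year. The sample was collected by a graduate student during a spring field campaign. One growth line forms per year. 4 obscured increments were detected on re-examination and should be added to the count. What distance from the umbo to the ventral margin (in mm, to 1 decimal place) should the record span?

After corrections the count is 214 + 4 = 218 growth lines.
Length ≈ 0.55 × 218 = 119.9 mm.

119.9 mm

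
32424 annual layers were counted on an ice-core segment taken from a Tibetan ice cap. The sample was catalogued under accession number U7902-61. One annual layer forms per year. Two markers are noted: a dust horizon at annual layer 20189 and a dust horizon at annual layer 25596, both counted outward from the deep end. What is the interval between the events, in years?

25596 − 20189 = 5407 annual layers lie between the two events.
One annual layer per year makes the interval 5407 years.

5407 yr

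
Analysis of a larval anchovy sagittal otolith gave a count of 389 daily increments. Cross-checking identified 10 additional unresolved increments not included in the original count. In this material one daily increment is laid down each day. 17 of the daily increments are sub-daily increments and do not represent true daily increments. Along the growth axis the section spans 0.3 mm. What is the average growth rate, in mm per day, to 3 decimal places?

Correcting the raw count gives 389 − 17 + 10 = 382 true daily increments.
0.3 mm over 382 days gives 0.3 / 382 ≈ 0.001 mm per day.

0.001 mm per day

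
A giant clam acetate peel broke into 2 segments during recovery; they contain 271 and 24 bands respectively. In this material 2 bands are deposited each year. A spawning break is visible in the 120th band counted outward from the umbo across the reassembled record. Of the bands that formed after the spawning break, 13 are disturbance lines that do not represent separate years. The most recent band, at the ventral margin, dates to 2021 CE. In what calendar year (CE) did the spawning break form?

Total bands = 271 + 24 = 295.
The spawning break sits at band 120 from the umbo, so 295 − 120 = 175 bands formed after it.
175 − 13 false = 162 true bands after the spawning break.
162 bands at 2 per year is 162 / 2 = 81 years.
Counting back 81 years from 2021 CE places the spawning break in 2021 − 81 = 1940 CE.

1940 CE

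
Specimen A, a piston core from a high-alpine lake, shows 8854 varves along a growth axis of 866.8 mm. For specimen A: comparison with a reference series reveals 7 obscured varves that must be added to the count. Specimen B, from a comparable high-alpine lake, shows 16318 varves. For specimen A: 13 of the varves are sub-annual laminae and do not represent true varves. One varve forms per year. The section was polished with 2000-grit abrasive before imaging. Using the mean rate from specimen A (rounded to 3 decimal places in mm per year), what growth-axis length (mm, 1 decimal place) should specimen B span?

Specimen A: adjusted count: 8854 − 13 + 7 = 8848 varves.
A: Mean rate = 866.8 mm / 8848 years ≈ 0.098 mm/yr.
Length of B = 0.098 × 16318 = 1599.2 mm.

1599.2 mm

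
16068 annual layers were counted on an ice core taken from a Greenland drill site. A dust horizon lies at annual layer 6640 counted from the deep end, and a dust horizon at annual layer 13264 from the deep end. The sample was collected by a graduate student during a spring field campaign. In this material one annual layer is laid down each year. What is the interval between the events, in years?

6624 years

13264 − 6640 = 6624 annual layers lie between the two events.
One annual layer per year makes the interval 6624 years.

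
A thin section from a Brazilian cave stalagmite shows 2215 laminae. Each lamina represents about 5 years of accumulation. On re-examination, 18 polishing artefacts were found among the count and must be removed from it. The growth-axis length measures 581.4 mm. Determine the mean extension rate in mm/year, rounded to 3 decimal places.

True lamina count = 2215 − 18 = 2197.
2197 laminae at 5 years each span 2197 × 5 = 10985 years.
581.4 mm over 10985 years gives 581.4 / 10985 ≈ 0.053 mm/year.

0.053 mm/year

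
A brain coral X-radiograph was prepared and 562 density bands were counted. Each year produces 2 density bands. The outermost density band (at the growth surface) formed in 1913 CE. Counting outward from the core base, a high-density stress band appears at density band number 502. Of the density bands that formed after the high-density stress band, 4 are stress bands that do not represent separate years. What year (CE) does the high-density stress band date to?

1885 CE

562 − 502 = 60 density bands lie beyond the high-density stress band toward the growth surface.
60 − 4 false = 56 true density bands after the high-density stress band.
Dividing by 2 density bands per year: 56 / 2 = 28 years.
The density band at the growth surface is 1913 CE, so the high-density stress band dates to 1913 − 28 = 1885 CE.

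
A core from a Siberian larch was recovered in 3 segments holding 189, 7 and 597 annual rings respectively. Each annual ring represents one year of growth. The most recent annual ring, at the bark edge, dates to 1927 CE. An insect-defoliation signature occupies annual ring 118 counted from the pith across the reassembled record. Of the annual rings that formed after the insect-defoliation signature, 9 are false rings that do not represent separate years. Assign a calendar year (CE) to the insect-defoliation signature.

Total annual rings = 189 + 7 + 597 = 793.
The insect-defoliation signature sits at annual ring 118 from the pith, so 793 − 118 = 675 annual rings formed after it.
Excluding 9 false annual rings: 675 − 9 = 666.
Counting back 666 years from 1927 CE places the insect-defoliation signature in 1927 − 666 = 1261 CE.

1261 CE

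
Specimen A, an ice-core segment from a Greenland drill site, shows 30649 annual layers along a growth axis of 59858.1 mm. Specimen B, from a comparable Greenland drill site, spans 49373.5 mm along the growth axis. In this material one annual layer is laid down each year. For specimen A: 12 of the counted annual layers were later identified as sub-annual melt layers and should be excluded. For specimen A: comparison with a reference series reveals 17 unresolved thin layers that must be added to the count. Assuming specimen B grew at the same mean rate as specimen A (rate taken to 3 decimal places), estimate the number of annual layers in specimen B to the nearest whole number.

Specimen A: adjusted count: 30649 − 12 + 17 = 30654 annual layers.
A: Extension rate ≈ 59858.1 / 30654 = 1.953 mm/year.
B spans 49373.5 / 1.953 = 25280.85 years ≈ 25281 annual layers.

25281 annual layers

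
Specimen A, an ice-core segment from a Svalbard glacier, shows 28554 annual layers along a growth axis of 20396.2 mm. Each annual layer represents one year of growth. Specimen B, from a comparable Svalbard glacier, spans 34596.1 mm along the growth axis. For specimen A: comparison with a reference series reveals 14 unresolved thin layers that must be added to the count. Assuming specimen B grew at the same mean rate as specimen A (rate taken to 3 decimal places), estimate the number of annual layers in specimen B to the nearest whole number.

Specimen A: adjusted count: 28554 + 14 = 28568 annual layers.
A: Extension rate ≈ 20396.2 / 28568 = 0.714 mm per year.
For B, 34596.1 / 0.714 = 48453.92 years ≈ 48454 annual layers.

48454 annual layers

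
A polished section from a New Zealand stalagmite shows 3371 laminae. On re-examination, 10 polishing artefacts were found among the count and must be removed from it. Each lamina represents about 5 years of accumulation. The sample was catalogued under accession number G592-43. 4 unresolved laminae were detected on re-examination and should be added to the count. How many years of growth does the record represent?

After corrections the count is 3371 − 10 + 4 = 3365 laminae.
At 5 years per lamina, 3365 × 5 = 16825 years.

16825 years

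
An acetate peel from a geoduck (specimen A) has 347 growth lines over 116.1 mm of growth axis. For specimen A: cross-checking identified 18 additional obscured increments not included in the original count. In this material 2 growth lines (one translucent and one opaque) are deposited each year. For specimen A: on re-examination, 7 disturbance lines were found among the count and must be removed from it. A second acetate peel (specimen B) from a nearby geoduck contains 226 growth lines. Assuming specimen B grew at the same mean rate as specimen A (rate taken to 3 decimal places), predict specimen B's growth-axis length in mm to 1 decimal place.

73.3 mm

Specimen A: correcting the raw count gives 347 − 7 + 18 = 358 true growth lines.
Specimen A: dividing by 2 growth lines per year: 358 / 2 = 179 years.
A: Mean rate = 116.1 mm / 179 years ≈ 0.649 mm/year.
Specimen B: with 2 growth lines per year, 226 / 2 = 113 years. Length of B = 0.649 × 113 = 73.3 mm.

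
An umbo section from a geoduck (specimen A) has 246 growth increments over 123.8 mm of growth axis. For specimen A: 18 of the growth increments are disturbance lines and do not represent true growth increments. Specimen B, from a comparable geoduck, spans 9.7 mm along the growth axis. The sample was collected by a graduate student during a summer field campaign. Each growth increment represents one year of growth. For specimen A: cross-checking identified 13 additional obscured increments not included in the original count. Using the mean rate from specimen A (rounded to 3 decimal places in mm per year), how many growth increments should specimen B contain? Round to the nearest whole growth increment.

Specimen A: correcting the raw count gives 246 − 18 + 13 = 241 true growth increments.
A: 123.8 mm over 241 years gives 123.8 / 241 ≈ 0.514 mm/yr.
Specimen B: 9.7 mm / 0.514 mm per year = 18.87 years ≈ 19 growth increments.

19 growth increments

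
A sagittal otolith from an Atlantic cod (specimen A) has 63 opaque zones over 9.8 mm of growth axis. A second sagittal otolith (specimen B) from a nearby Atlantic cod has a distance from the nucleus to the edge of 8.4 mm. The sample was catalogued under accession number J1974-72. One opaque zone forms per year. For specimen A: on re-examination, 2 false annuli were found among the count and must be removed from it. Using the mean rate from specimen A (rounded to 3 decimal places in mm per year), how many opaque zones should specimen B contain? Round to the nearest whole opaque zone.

Specimen A: correcting the raw count gives 63 − 2 = 61 true opaque zones.
A: Extension rate ≈ 9.8 / 61 = 0.161 mm per year.
Specimen B: 8.4 mm / 0.161 mm per year = 52.17 years ≈ 52 opaque zones.

52 opaque zones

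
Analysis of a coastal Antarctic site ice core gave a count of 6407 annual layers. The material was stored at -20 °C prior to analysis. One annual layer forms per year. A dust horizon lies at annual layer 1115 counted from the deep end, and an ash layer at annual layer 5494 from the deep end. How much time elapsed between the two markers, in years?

5494 − 1115 = 4379 annual layers lie between the two events.
One annual layer per year makes the interval 4379 years.

4379 years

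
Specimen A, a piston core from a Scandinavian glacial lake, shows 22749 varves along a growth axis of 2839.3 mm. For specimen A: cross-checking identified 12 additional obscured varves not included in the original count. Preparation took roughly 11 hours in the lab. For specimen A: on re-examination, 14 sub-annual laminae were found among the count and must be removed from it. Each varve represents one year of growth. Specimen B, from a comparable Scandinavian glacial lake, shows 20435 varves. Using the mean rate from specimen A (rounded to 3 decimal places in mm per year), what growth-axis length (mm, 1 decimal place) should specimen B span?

Specimen A: after corrections the count is 22749 − 14 + 12 = 22747 varves.
A: 2839.3 mm over 22747 years gives 2839.3 / 22747 ≈ 0.125 mm/yr.
Length of B = 0.125 × 20435 = 2554.4 mm.

2554.4 mm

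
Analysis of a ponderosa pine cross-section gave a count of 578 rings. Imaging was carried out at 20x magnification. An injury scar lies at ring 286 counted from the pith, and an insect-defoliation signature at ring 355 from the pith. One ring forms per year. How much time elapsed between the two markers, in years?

Separation: 355 − 286 = 69 rings.
That is 69 years at one ring per year.

69 years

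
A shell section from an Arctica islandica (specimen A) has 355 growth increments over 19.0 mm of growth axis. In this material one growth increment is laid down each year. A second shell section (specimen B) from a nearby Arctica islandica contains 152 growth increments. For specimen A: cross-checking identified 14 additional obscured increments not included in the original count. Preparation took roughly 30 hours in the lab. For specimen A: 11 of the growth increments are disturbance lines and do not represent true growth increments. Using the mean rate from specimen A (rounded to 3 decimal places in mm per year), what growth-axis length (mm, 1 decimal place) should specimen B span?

Specimen A: true growth increment count = 355 − 11 + 14 = 358.
A: Mean rate = 19.0 mm / 358 years ≈ 0.053 mm/year.
B's length ≈ 0.053 × 152 = 8.1 mm.

8.1 mm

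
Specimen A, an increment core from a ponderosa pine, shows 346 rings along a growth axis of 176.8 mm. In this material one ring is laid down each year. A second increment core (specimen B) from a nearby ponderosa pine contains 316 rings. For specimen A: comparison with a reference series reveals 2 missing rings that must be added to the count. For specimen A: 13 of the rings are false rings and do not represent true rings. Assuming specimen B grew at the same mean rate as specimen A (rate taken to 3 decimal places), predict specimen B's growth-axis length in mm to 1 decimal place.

Specimen A: after corrections the count is 346 − 13 + 2 = 335 rings.
A: 176.8 mm over 335 years gives 176.8 / 335 ≈ 0.528 mm/yr.
Length of B = 0.528 × 316 = 166.8 mm.

166.8 mm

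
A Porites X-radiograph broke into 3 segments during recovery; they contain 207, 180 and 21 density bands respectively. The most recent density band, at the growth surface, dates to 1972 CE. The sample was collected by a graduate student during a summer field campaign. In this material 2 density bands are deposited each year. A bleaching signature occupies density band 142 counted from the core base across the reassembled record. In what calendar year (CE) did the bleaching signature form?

Total density bands = 207 + 180 + 21 = 408.
Between density band 142 and the growth surface there are 408 − 142 = 266 density bands.
With 2 density bands per year, 266 / 2 = 133 years.
1972 − 133 = 1839 CE.

1839 CE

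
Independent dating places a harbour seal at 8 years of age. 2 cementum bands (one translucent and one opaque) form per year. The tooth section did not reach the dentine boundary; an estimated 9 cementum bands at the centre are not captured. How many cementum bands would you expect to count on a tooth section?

7 cementum bands

Expected cementum bands: 8 × 2 = 16.
Less the 9 uncaptured cementum bands: 16 − 9 = 7.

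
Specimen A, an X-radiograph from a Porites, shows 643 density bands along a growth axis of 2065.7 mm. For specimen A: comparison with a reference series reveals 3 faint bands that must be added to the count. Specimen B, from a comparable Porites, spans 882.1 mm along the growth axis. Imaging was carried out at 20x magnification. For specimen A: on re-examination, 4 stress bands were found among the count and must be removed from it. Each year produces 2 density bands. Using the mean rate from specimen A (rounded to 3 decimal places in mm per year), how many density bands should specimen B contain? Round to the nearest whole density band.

274 density bands

Specimen A: true density band count = 643 − 4 + 3 = 642.
Specimen A: with 2 density bands per year, 642 / 2 = 321 years.
A: 2065.7 mm over 321 years gives 2065.7 / 321 ≈ 6.435 mm/yr.
Specimen B: 882.1 mm / 6.435 mm per year = 137.08 years; at 2 density bands per year that is 137.08 × 2 ≈ 274 density bands.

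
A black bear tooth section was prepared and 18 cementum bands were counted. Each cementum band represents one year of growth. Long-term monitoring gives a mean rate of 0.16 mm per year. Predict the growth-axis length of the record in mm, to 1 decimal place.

2.9 mm

The record spans 18 years at 0.16 mm per year.
Predicted length = 0.16 mm/year × 18 years = 2.9 mm.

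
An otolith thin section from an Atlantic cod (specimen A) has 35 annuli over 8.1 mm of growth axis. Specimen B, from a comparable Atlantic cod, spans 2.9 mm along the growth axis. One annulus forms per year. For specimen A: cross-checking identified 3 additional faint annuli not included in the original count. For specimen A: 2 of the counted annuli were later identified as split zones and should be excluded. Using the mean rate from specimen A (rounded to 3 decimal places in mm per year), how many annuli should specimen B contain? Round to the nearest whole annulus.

13 annuli

Specimen A: correcting the raw count gives 35 − 2 + 3 = 36 true annuli.
A: Extension rate ≈ 8.1 / 36 = 0.225 mm/year.
B spans 2.9 / 0.225 = 12.89 years ≈ 13 annuli.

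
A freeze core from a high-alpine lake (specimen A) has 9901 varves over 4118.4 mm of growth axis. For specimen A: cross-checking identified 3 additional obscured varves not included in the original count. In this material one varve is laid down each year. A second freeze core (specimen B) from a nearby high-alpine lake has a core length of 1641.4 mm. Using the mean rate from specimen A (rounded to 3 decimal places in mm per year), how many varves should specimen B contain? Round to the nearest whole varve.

3946 varves

Specimen A: adjusted count: 9901 + 3 = 9904 varves.
A: 4118.4 mm over 9904 years gives 4118.4 / 9904 ≈ 0.416 mm/year.
Specimen B: 1641.4 mm / 0.416 mm per year = 3945.67 years ≈ 3946 varves.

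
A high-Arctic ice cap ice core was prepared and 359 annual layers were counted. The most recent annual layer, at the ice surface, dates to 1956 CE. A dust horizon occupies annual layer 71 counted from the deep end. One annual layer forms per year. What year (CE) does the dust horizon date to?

359 − 71 = 288 annual layers lie beyond the dust horizon toward the ice surface.
The annual layer at the ice surface is 1956 CE, so the dust horizon dates to 1956 − 288 = 1668 CE.

1668 CE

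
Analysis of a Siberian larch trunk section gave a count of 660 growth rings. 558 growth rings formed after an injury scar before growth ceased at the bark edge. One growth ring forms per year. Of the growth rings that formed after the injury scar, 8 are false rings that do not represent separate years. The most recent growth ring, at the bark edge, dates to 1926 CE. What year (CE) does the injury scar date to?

558 growth rings formed after the injury scar.
Excluding 8 false growth rings: 558 − 8 = 550.
Counting back 550 years from 1926 CE places the injury scar in 1926 − 550 = 1376 CE.

1376 CE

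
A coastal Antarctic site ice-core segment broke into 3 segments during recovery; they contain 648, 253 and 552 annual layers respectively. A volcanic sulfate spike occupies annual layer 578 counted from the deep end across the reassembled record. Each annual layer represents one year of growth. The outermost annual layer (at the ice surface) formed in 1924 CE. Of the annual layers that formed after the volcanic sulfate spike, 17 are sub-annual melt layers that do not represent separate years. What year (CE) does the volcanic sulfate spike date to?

Total annual layers = 648 + 253 + 552 = 1453.
Between annual layer 578 and the ice surface there are 1453 − 578 = 875 annual layers.
Excluding 17 false annual layers: 875 − 17 = 858.
1924 − 858 = 1066 CE.

1066 CE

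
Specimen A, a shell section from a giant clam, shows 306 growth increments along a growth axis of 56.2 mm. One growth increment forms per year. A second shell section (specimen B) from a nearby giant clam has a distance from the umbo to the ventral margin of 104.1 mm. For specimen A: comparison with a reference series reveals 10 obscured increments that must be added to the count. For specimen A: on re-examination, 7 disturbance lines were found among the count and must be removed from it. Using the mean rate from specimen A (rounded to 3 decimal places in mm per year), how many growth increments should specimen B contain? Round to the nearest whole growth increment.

Specimen A: correcting the raw count gives 306 − 7 + 10 = 309 true growth increments.
A: Extension rate ≈ 56.2 / 309 = 0.182 mm per year.
Specimen B: 104.1 mm / 0.182 mm per year = 571.98 years ≈ 572 growth increments.

572 growth increments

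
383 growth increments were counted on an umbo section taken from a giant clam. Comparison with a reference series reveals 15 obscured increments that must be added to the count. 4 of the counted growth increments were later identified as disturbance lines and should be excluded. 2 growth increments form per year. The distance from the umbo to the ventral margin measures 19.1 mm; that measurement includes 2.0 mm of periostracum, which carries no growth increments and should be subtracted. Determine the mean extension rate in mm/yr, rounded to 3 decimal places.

0.087 mm/yr

True growth increment count = 383 − 4 + 15 = 394.
With 2 growth increments per year, 394 / 2 = 197 years.
Net length = 19.1 − 2.0 = 17.1 mm.
17.1 mm over 197 years gives 17.1 / 197 ≈ 0.087 mm/yr.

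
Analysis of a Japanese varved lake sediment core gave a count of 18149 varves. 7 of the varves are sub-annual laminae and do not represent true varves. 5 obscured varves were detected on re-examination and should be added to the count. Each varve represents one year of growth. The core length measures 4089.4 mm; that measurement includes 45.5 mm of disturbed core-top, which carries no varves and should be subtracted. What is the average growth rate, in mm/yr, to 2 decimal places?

0.22 mm/yr

After corrections the count is 18149 − 7 + 5 = 18147 varves.
Net length = 4089.4 − 45.5 = 4043.9 mm.
Mean rate = 4043.9 mm / 18147 years ≈ 0.22 mm/yr.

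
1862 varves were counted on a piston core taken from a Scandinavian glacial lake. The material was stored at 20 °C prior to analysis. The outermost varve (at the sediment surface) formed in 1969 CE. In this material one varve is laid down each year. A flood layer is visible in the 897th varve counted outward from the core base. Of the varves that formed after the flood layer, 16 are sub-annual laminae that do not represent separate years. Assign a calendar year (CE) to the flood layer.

1862 − 897 = 965 varves lie beyond the flood layer toward the sediment surface.
Excluding 16 false varves: 965 − 16 = 949.
Counting back 949 years from 1969 CE places the flood layer in 1969 − 949 = 1020 CE.

1020 CE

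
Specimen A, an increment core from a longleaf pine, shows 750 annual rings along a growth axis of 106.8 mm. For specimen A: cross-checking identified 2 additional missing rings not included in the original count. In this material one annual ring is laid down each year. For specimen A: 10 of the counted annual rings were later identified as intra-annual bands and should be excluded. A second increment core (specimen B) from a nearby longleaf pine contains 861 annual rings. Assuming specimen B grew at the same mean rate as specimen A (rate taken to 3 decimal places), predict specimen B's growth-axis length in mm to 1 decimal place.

124.0 mm

Specimen A: adjusted count: 750 − 10 + 2 = 742 annual rings.
A: 106.8 mm over 742 years gives 106.8 / 742 ≈ 0.144 mm/year.
Length of B = 0.144 × 861 = 124.0 mm.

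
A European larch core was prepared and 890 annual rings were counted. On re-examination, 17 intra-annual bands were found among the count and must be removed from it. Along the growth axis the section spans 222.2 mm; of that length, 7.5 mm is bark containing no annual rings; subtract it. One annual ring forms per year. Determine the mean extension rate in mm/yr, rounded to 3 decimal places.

Correcting the raw count gives 890 − 17 = 873 true annual rings.
Removing the 7.5 mm offcut leaves 222.2 − 7.5 = 214.7 mm.
Extension rate ≈ 214.7 / 873 = 0.246 mm/yr.

0.246 mm/yr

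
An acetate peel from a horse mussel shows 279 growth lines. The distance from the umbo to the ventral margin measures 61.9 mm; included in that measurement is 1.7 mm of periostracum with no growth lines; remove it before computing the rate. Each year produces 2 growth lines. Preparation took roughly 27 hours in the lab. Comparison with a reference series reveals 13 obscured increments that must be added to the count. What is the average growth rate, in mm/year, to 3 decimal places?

0.412 mm/year

After corrections the count is 279 + 13 = 292 growth lines.
292 growth lines at 2 per year is 292 / 2 = 146 years.
Removing the 1.7 mm offcut leaves 61.9 − 1.7 = 60.2 mm.
Mean rate = 60.2 mm / 146 years ≈ 0.412 mm/year.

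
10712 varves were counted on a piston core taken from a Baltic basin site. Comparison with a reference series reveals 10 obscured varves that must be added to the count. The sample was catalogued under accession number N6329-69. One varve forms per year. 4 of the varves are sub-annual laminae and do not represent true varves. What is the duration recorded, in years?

Correcting the raw count gives 10712 − 4 + 10 = 10718 true varves.
At one varve per year, that is 10718 years.

10718 years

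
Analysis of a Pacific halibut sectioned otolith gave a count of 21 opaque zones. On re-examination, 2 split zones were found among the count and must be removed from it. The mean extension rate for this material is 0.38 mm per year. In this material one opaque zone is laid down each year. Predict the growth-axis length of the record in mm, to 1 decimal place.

After corrections the count is 21 − 2 = 19 opaque zones.
Predicted length = 0.38 mm/year × 19 years = 7.2 mm.

7.2 mm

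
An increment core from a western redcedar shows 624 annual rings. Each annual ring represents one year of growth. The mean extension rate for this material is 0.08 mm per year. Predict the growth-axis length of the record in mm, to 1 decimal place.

49.9 mm

624 years of growth are recorded.
624 years at 0.08 mm/year gives 0.08 × 624 = 49.9 mm.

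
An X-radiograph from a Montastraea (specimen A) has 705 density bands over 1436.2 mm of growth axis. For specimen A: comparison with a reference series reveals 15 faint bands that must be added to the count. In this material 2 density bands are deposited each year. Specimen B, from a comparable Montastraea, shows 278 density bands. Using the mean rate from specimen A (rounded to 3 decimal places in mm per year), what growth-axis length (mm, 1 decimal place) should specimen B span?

554.5 mm

Specimen A: adjusted count: 705 + 15 = 720 density bands.
Specimen A: dividing by 2 density bands per year: 720 / 2 = 360 years.
A: 1436.2 mm over 360 years gives 1436.2 / 360 ≈ 3.989 mm/yr.
Specimen B: 278 density bands at 2 per year is 278 / 2 = 139 years. Length of B = 3.989 × 139 = 554.5 mm.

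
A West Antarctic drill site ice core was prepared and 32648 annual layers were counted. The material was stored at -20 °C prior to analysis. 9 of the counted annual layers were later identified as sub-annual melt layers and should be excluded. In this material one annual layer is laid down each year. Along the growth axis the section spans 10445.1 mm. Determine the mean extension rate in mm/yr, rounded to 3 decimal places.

Adjusted count: 32648 − 9 = 32639 annual layers.
10445.1 mm over 32639 years gives 10445.1 / 32639 ≈ 0.320 mm/yr.

0.320 mm/yr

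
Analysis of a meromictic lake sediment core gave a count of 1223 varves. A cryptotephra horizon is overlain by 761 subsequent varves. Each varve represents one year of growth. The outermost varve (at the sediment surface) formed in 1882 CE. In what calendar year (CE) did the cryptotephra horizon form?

1121 CE

761 varves formed after the cryptotephra horizon.
1882 − 761 = 1121 CE.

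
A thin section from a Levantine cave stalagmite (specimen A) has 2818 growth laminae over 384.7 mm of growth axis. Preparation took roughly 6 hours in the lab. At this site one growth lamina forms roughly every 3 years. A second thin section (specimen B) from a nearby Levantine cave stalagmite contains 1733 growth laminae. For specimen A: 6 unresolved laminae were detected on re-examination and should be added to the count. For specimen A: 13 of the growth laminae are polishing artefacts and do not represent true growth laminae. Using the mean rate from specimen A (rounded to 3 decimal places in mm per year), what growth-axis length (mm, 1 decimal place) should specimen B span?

239.2 mm

Specimen A: correcting the raw count gives 2818 − 13 + 6 = 2811 true growth laminae.
Specimen A: at 3 years per growth lamina, 2811 × 3 = 8433 years.
A: 384.7 mm over 8433 years gives 384.7 / 8433 ≈ 0.046 mm/year.
Specimen B: multiplying by 3 years per growth lamina: 1733 × 3 = 5199 years. For B, 0.046 mm/year × 5199 years = 239.2 mm.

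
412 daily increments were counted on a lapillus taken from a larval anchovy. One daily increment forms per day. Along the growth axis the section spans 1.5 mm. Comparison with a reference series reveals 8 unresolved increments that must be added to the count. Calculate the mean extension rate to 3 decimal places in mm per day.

0.004 mm per day

After corrections the count is 412 + 8 = 420 daily increments.
Mean rate = 1.5 mm / 420 days ≈ 0.004 mm per day.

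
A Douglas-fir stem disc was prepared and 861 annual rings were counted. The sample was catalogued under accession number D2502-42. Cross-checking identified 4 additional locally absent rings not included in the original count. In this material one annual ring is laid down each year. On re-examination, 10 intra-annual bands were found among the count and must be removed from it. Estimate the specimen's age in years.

Correcting the raw count gives 861 − 10 + 4 = 855 true annual rings.
With a one-to-one annual ring periodicity this is 855 years.

855 years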